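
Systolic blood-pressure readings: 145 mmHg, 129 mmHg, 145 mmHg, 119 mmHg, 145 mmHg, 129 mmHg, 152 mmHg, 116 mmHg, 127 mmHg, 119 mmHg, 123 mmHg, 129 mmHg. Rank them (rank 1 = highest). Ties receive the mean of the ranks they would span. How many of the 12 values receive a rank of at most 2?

1

Sorted (descending): 152, 145, 145, 145, 129, 129, 129, 127, 123, 119, 119, 116
The 3 values of 145 occupy positions 2–4 → average rank 3.
The 3 values of 129 occupy positions 5–7 → average rank 6.
The 2 values of 119 occupy positions 10–11 → average rank (10+11)/2 = 10.5.
Ranks ≤ 2: {1} → 1 value.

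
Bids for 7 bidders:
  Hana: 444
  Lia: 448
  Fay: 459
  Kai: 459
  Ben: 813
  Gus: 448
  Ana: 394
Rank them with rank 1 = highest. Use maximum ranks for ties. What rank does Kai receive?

Sorted (descending): 813, 459, 459, 448, 448, 444, 394
The 2 values of 459 occupy positions 2–3 → each gets rank 3.
The 2 values of 448 occupy positions 4–5 → each gets rank 5.
Kai has value 459 → rank 3.

3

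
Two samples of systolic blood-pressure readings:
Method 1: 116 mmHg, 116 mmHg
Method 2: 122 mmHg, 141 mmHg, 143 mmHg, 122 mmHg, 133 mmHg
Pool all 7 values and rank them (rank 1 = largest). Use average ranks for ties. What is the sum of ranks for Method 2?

15

Sorted (descending): 143, 141, 133, 122, 122, 116, 116
The 2 values of 122 occupy positions 4–5 → average rank (4+5)/2 = 4.5.
The 2 values of 116 occupy positions 6–7 → average rank (6+7)/2 = 6.5.
Method 2 values → pooled ranks: 122→4.5, 141→2, 143→1, 122→4.5, 133→3
Rank sum = 4.5 + 2 + 1 + 4.5 + 3 = 15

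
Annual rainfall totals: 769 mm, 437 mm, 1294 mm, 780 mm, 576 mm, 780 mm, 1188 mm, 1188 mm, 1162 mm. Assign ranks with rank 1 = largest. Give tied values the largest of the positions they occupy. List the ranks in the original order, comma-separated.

7, 9, 1, 6, 8, 6, 3, 3, 4

Sorted (descending): 1294, 1188, 1188, 1162, 780, 780, 769, 576, 437
The 2 values of 1188 occupy positions 2–3 → each gets rank 3.
The 2 values of 780 occupy positions 5–6 → each gets rank 6.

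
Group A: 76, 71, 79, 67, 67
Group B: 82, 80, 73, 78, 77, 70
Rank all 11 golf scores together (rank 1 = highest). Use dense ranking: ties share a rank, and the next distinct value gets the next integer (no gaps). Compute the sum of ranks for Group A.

37

Sorted (descending): 82, 80, 79, 78, 77, 76, 73, 71, 70, 67, 67
The 2 values of 67 share dense rank 10.
Remaining distinct values take the next consecutive integers.
Group A values → pooled ranks: 76→6, 71→8, 79→3, 67→10, 67→10
Rank sum = 6 + 8 + 3 + 10 + 10 = 37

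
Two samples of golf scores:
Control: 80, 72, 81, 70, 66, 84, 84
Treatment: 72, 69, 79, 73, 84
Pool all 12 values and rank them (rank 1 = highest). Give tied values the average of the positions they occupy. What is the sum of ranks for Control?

43.5

Sorted (descending): 84, 84, 84, 81, 80, 79, 73, 72, 72, 70, 69, 66
The 3 values of 84 occupy positions 1–3 → average rank 2.
The 2 values of 72 occupy positions 8–9 → average rank (8+9)/2 = 8.5.
Control values → pooled ranks: 80→5, 72→8.5, 81→4, 70→10, 66→12, 84→2, 84→2
Rank sum = 5 + 8.5 + 4 + 10 + 12 + 2 + 2 = 43.5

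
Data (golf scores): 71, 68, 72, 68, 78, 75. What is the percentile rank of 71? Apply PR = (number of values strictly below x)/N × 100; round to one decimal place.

N = 6.
Strictly below 71: 2. Equal to 71: 1.
PR = 2/6 × 100 = 33.3

33.3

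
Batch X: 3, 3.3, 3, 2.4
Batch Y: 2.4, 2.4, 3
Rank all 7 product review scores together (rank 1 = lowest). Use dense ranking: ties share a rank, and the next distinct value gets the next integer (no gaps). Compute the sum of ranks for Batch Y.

Sorted (ascending): 2.4, 2.4, 2.4, 3, 3, 3, 3.3
The 3 values of 2.4 share dense rank 1.
The 3 values of 3 share dense rank 2.
Remaining distinct values take the next consecutive integers.
Batch Y values → pooled ranks: 2.4→1, 2.4→1, 3→2
Rank sum = 1 + 1 + 2 = 4

4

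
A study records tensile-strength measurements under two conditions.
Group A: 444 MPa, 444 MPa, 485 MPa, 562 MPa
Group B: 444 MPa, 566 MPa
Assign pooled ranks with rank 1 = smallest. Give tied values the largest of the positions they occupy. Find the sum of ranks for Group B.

9

Sorted (ascending): 444, 444, 444, 485, 562, 566
The 3 values of 444 occupy positions 1–3 → each gets rank 3.
Group B values → pooled ranks: 444→3, 566→6
Rank sum = 3 + 6 = 9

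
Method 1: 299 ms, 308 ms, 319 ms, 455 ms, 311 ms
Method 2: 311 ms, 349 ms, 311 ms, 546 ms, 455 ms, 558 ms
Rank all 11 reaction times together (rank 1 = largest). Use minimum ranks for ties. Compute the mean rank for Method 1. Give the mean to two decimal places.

7.40

Sorted (descending): 558, 546, 455, 455, 349, 319, 311, 311, 311, 308, 299
The 2 values of 455 occupy positions 3–4 → each gets rank 3.
The 3 values of 311 occupy positions 7–9 → each gets rank 7.
Method 1 values → pooled ranks: 299→11, 308→10, 319→6, 455→3, 311→7
Mean rank = (11 + 10 + 6 + 3 + 7) / 5 = 7.40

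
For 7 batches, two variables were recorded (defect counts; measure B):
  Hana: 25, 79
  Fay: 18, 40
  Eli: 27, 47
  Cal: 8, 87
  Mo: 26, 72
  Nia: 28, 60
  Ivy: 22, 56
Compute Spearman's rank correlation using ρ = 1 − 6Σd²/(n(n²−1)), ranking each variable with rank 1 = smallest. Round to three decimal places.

Ranks of variable 1: 4, 2, 6, 1, 5, 7, 3
Ranks of variable 2: 6, 1, 2, 7, 5, 4, 3
d = r₁ − r₂: -2, 1, 4, -6, 0, 3, 0
d²: 4, 1, 16, 36, 0, 9, 0; Σd² = 66
ρ = 1 − 6·66/(7·48) = 1 − 396/336 = -0.179

-0.179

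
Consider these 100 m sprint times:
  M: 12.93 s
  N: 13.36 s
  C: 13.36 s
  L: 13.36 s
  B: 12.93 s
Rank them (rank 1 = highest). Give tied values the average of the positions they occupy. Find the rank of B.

4.5

Sorted (descending): 13.36, 13.36, 13.36, 12.93, 12.93
The 3 values of 13.36 occupy positions 1–3 → average rank 2.
The 2 values of 12.93 occupy positions 4–5 → average rank (4+5)/2 = 4.5.
B has value 12.93 s → rank 4.5.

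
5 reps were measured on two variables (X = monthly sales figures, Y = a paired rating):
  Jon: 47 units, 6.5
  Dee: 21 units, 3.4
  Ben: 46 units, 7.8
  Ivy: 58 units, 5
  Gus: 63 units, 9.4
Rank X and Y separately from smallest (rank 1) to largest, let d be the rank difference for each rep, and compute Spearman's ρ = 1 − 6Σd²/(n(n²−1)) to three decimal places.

0.600

Ranks of variable 1: 3, 1, 2, 4, 5
Ranks of variable 2: 3, 1, 4, 2, 5
d = r₁ − r₂: 0, 0, -2, 2, 0
d²: 0, 0, 4, 4, 0; Σd² = 8
ρ = 1 − 6·8/(5·24) = 1 − 48/120 = 0.600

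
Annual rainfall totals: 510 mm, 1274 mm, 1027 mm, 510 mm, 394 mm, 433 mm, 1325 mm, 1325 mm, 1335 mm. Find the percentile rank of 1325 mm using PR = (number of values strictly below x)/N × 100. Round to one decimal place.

66.7

N = 9.
Strictly below 1325: 6. Equal to 1325: 2.
PR = 6/9 × 100 = 66.7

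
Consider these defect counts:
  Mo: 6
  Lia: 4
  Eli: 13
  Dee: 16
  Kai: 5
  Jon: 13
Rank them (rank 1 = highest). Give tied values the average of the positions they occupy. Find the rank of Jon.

Sorted (descending): 16, 13, 13, 6, 5, 4
The 2 values of 13 occupy positions 2–3 → average rank (2+3)/2 = 2.5.
Jon has value 13 → rank 2.5.

2.5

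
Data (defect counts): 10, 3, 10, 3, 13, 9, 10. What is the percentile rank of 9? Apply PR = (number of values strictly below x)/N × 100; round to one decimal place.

28.6

N = 7.
Strictly below 9: 2. Equal to 9: 1.
PR = 2/7 × 100 = 28.6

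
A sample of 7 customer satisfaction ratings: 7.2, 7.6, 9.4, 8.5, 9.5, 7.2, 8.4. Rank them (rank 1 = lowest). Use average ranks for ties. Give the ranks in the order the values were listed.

Sorted (ascending): 7.2, 7.2, 7.6, 8.4, 8.5, 9.4, 9.5
The 2 values of 7.2 occupy positions 1–2 → average rank (1+2)/2 = 1.5.

1.5, 3, 6, 5, 7, 1.5, 4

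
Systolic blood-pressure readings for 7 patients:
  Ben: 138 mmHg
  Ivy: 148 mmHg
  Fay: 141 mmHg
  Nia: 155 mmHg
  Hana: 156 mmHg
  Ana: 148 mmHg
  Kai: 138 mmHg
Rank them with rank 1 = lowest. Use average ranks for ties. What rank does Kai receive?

1.5

Sorted (ascending): 138, 138, 141, 148, 148, 155, 156
The 2 values of 138 occupy positions 1–2 → average rank (1+2)/2 = 1.5.
The 2 values of 148 occupy positions 4–5 → average rank (4+5)/2 = 4.5.
Kai has value 138 mmHg → rank 1.5.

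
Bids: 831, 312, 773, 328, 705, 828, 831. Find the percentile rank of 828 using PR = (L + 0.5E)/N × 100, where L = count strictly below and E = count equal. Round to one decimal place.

N = 7.
Strictly below 828: 4. Equal to 828: 1.
PR = (4 + 0.5·1)/7 × 100 = 64.3

64.3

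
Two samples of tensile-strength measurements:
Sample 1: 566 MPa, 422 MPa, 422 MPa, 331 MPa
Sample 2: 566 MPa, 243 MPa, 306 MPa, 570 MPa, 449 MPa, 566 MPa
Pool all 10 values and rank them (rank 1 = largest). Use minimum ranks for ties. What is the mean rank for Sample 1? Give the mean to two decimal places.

Sorted (descending): 570, 566, 566, 566, 449, 422, 422, 331, 306, 243
The 3 values of 566 occupy positions 2–4 → each gets rank 2.
The 2 values of 422 occupy positions 6–7 → each gets rank 6.
Sample 1 values → pooled ranks: 566→2, 422→6, 422→6, 331→8
Mean rank = (2 + 6 + 6 + 8) / 4 = 5.50

5.50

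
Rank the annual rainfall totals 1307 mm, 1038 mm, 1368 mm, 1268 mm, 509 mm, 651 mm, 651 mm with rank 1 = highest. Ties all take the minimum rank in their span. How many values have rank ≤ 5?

6

Sorted (descending): 1368, 1307, 1268, 1038, 651, 651, 509
The 2 values of 651 occupy positions 5–6 → each gets rank 5.
Ranks ≤ 5: {1, 2, 3, 4, 5, 5} → 6 values.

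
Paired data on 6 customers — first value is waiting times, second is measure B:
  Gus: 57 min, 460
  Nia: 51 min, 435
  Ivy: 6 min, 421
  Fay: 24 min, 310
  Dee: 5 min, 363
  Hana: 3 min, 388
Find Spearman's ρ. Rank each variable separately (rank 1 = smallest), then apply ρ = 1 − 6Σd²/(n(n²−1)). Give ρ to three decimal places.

0.600

Ranks of variable 1: 6, 5, 3, 4, 2, 1
Ranks of variable 2: 6, 5, 4, 1, 2, 3
d = r₁ − r₂: 0, 0, -1, 3, 0, -2
d²: 0, 0, 1, 9, 0, 4; Σd² = 14
ρ = 1 − 6·14/(6·35) = 1 − 84/210 = 0.600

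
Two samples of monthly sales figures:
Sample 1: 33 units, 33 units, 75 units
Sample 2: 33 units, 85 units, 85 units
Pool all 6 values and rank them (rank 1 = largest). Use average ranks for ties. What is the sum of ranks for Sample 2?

Sorted (descending): 85, 85, 75, 33, 33, 33
The 2 values of 85 occupy positions 1–2 → average rank (1+2)/2 = 1.5.
The 3 values of 33 occupy positions 4–6 → average rank 5.
Sample 2 values → pooled ranks: 33→5, 85→1.5, 85→1.5
Rank sum = 5 + 1.5 + 1.5 = 8

8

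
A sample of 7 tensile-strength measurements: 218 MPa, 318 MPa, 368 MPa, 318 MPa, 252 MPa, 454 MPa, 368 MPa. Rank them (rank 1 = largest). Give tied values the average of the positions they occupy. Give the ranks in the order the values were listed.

Sorted (descending): 454, 368, 368, 318, 318, 252, 218
The 2 values of 368 occupy positions 2–3 → average rank (2+3)/2 = 2.5.
The 2 values of 318 occupy positions 4–5 → average rank (4+5)/2 = 4.5.

7, 4.5, 2.5, 4.5, 6, 1, 2.5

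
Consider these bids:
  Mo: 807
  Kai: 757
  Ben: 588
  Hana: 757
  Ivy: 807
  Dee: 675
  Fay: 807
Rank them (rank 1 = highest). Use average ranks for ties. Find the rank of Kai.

Sorted (descending): 807, 807, 807, 757, 757, 675, 588
The 3 values of 807 occupy positions 1–3 → average rank 2.
The 2 values of 757 occupy positions 4–5 → average rank (4+5)/2 = 4.5.
Kai has value 757 → rank 4.5.

4.5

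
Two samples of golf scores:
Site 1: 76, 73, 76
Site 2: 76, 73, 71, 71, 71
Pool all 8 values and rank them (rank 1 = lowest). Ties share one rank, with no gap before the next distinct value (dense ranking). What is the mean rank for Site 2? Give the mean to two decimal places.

1.60

Sorted (ascending): 71, 71, 71, 73, 73, 76, 76, 76
The 3 values of 71 share dense rank 1.
The 2 values of 73 share dense rank 2.
The 3 values of 76 share dense rank 3.
Site 2 values → pooled ranks: 76→3, 73→2, 71→1, 71→1, 71→1
Mean rank = (3 + 2 + 1 + 1 + 1) / 5 = 1.60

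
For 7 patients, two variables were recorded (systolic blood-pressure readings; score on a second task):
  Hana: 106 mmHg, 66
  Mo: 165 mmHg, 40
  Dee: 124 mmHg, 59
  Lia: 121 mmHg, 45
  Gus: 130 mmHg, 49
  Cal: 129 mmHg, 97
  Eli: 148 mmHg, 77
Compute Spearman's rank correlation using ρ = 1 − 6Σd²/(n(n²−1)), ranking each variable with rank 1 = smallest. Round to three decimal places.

-0.179

Ranks of variable 1: 1, 7, 3, 2, 5, 4, 6
Ranks of variable 2: 5, 1, 4, 2, 3, 7, 6
d = r₁ − r₂: -4, 6, -1, 0, 2, -3, 0
d²: 16, 36, 1, 0, 4, 9, 0; Σd² = 66
ρ = 1 − 6·66/(7·48) = 1 − 396/336 = -0.179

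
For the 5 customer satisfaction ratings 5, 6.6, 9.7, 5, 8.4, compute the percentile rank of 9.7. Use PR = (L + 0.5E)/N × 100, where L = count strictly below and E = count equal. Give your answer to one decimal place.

N = 5.
Strictly below 9.7: 4. Equal to 9.7: 1.
PR = (4 + 0.5·1)/5 × 100 = 90.0

90.0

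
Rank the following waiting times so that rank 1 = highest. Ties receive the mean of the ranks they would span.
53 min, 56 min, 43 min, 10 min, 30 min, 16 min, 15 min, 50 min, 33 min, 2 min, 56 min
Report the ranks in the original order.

Sorted (descending): 56, 56, 53, 50, 43, 33, 30, 16, 15, 10, 2
The 2 values of 56 occupy positions 1–2 → average rank (1+2)/2 = 1.5.

3, 1.5, 5, 10, 7, 8, 9, 4, 6, 11, 1.5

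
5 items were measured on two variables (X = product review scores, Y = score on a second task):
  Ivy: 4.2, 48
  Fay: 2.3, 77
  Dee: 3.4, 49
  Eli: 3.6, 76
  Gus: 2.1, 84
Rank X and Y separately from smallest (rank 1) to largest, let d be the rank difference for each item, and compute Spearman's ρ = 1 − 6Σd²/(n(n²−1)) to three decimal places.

Ranks of variable 1: 5, 2, 3, 4, 1
Ranks of variable 2: 1, 4, 2, 3, 5
d = r₁ − r₂: 4, -2, 1, 1, -4
d²: 16, 4, 1, 1, 16; Σd² = 38
ρ = 1 − 6·38/(5·24) = 1 − 228/120 = -0.900

-0.900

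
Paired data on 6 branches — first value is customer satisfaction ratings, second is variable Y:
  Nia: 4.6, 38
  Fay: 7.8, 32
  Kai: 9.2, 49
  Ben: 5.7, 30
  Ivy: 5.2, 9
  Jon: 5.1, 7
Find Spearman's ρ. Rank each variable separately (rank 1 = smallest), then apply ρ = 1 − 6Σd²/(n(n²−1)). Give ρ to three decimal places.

0.429

Ranks of variable 1: 1, 5, 6, 4, 3, 2
Ranks of variable 2: 5, 4, 6, 3, 2, 1
d = r₁ − r₂: -4, 1, 0, 1, 1, 1
d²: 16, 1, 0, 1, 1, 1; Σd² = 20
ρ = 1 − 6·20/(6·35) = 1 − 120/210 = 0.429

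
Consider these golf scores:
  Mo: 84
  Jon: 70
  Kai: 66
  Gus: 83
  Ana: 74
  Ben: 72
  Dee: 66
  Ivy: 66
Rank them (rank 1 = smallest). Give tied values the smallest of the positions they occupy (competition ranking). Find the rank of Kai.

1

Sorted (ascending): 66, 66, 66, 70, 72, 74, 83, 84
The 3 values of 66 occupy positions 1–3 → each gets rank 1.
Kai has value 66 → rank 1.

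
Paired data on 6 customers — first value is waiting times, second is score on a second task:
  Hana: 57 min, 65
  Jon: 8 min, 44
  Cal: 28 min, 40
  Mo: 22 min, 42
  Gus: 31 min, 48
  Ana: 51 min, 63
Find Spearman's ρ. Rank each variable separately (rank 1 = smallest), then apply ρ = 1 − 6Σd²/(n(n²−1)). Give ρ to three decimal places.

Ranks of variable 1: 6, 1, 3, 2, 4, 5
Ranks of variable 2: 6, 3, 1, 2, 4, 5
d = r₁ − r₂: 0, -2, 2, 0, 0, 0
d²: 0, 4, 4, 0, 0, 0; Σd² = 8
ρ = 1 − 6·8/(6·35) = 1 − 48/210 = 0.771

0.771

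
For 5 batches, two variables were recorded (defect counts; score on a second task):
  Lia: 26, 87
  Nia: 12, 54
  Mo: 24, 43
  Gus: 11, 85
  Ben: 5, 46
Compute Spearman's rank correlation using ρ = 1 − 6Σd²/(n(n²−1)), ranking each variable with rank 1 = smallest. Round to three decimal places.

0.300

Ranks of variable 1: 5, 3, 4, 2, 1
Ranks of variable 2: 5, 3, 1, 4, 2
d = r₁ − r₂: 0, 0, 3, -2, -1
d²: 0, 0, 9, 4, 1; Σd² = 14
ρ = 1 − 6·14/(5·24) = 1 − 84/120 = 0.300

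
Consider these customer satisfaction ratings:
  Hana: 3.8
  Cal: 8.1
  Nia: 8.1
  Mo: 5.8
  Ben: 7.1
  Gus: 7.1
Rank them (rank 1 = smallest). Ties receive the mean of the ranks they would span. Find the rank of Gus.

3.5

Sorted (ascending): 3.8, 5.8, 7.1, 7.1, 8.1, 8.1
The 2 values of 7.1 occupy positions 3–4 → average rank (3+4)/2 = 3.5.
The 2 values of 8.1 occupy positions 5–6 → average rank (5+6)/2 = 5.5.
Gus has value 7.1 → rank 3.5.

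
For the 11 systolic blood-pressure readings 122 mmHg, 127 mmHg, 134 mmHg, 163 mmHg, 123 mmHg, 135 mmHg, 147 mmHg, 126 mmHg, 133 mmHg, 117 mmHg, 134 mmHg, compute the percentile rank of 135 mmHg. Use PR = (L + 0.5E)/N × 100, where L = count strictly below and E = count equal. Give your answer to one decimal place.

N = 11.
Strictly below 135: 8. Equal to 135: 1.
PR = (8 + 0.5·1)/11 × 100 = 77.3

77.3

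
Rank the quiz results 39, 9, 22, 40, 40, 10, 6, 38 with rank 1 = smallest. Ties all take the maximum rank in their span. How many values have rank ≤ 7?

6

Sorted (ascending): 6, 9, 10, 22, 38, 39, 40, 40
The 2 values of 40 occupy positions 7–8 → each gets rank 8.
Ranks ≤ 7: {1, 2, 3, 4, 5, 6} → 6 values.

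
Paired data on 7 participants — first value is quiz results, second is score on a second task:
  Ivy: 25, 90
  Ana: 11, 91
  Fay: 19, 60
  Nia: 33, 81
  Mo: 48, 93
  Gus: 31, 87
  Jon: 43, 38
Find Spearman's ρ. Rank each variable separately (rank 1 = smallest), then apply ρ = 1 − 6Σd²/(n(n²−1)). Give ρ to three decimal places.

-0.036

Ranks of variable 1: 3, 1, 2, 5, 7, 4, 6
Ranks of variable 2: 5, 6, 2, 3, 7, 4, 1
d = r₁ − r₂: -2, -5, 0, 2, 0, 0, 5
d²: 4, 25, 0, 4, 0, 0, 25; Σd² = 58
ρ = 1 − 6·58/(7·48) = 1 − 348/336 = -0.036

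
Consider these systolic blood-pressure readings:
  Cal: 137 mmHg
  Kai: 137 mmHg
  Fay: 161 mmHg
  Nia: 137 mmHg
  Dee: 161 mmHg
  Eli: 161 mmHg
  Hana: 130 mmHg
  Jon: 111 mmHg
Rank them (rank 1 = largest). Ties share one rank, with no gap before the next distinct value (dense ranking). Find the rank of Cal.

Sorted (descending): 161, 161, 161, 137, 137, 137, 130, 111
The 3 values of 161 share dense rank 1.
The 3 values of 137 share dense rank 2.
Remaining distinct values take the next consecutive integers.
Cal has value 137 mmHg → rank 2.

2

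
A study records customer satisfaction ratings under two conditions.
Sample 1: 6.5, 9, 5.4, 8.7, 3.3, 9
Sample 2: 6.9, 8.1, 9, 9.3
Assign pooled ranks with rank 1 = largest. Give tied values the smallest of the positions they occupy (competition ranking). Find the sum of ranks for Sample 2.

16

Sorted (descending): 9.3, 9, 9, 9, 8.7, 8.1, 6.9, 6.5, 5.4, 3.3
The 3 values of 9 occupy positions 2–4 → each gets rank 2.
Sample 2 values → pooled ranks: 6.9→7, 8.1→6, 9→2, 9.3→1
Rank sum = 7 + 6 + 2 + 1 = 16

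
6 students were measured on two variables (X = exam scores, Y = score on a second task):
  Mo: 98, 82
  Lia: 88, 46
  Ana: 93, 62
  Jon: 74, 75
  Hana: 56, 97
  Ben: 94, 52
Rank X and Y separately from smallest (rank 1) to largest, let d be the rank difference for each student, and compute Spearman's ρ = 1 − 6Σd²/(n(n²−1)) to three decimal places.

-0.257

Ranks of variable 1: 6, 3, 4, 2, 1, 5
Ranks of variable 2: 5, 1, 3, 4, 6, 2
d = r₁ − r₂: 1, 2, 1, -2, -5, 3
d²: 1, 4, 1, 4, 25, 9; Σd² = 44
ρ = 1 − 6·44/(6·35) = 1 − 264/210 = -0.257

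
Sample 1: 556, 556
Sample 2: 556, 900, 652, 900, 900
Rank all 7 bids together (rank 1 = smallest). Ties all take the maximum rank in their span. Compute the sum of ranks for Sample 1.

6

Sorted (ascending): 556, 556, 556, 652, 900, 900, 900
The 3 values of 556 occupy positions 1–3 → each gets rank 3.
The 3 values of 900 occupy positions 5–7 → each gets rank 7.
Sample 1 values → pooled ranks: 556→3, 556→3
Rank sum = 3 + 3 = 6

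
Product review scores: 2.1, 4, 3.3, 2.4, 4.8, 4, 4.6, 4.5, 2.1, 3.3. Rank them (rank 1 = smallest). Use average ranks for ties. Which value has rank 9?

Sorted (ascending): 2.1, 2.1, 2.4, 3.3, 3.3, 4, 4, 4.5, 4.6, 4.8
The 2 values of 2.1 occupy positions 1–2 → average rank (1+2)/2 = 1.5.
The 2 values of 3.3 occupy positions 4–5 → average rank (4+5)/2 = 4.5.
The 2 values of 4 occupy positions 6–7 → average rank (6+7)/2 = 6.5.
Rank 9 → value 4.6.

4.6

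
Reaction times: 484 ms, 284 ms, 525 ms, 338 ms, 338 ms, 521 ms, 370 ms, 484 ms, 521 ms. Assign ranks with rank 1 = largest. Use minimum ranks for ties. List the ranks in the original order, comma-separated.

4, 9, 1, 7, 7, 2, 6, 4, 2

Sorted (descending): 525, 521, 521, 484, 484, 370, 338, 338, 284
The 2 values of 521 occupy positions 2–3 → each gets rank 2.
The 2 values of 484 occupy positions 4–5 → each gets rank 4.
The 2 values of 338 occupy positions 7–8 → each gets rank 7.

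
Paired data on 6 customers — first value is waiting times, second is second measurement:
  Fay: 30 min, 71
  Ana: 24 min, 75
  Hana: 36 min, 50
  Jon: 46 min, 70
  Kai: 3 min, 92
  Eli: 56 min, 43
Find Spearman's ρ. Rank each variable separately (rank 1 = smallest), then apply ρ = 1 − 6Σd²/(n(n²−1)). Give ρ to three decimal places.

-0.943

Ranks of variable 1: 3, 2, 4, 5, 1, 6
Ranks of variable 2: 4, 5, 2, 3, 6, 1
d = r₁ − r₂: -1, -3, 2, 2, -5, 5
d²: 1, 9, 4, 4, 25, 25; Σd² = 68
ρ = 1 − 6·68/(6·35) = 1 − 408/210 = -0.943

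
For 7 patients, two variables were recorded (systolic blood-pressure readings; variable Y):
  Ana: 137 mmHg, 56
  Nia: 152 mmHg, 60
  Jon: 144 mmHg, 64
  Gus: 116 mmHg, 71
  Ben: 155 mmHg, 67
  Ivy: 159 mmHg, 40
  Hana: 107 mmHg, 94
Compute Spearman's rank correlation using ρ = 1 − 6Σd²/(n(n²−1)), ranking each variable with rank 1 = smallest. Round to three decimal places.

-0.679

Ranks of variable 1: 3, 5, 4, 2, 6, 7, 1
Ranks of variable 2: 2, 3, 4, 6, 5, 1, 7
d = r₁ − r₂: 1, 2, 0, -4, 1, 6, -6
d²: 1, 4, 0, 16, 1, 36, 36; Σd² = 94
ρ = 1 − 6·94/(7·48) = 1 − 564/336 = -0.679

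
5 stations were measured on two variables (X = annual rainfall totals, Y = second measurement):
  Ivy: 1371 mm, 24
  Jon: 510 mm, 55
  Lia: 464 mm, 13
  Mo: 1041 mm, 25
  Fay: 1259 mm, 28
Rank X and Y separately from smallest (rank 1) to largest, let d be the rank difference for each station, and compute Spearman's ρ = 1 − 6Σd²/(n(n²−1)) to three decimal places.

0.100

Ranks of variable 1: 5, 2, 1, 3, 4
Ranks of variable 2: 2, 5, 1, 3, 4
d = r₁ − r₂: 3, -3, 0, 0, 0
d²: 9, 9, 0, 0, 0; Σd² = 18
ρ = 1 − 6·18/(5·24) = 1 − 108/120 = 0.100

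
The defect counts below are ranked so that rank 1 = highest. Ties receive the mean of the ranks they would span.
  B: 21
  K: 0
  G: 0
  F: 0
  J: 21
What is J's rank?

Sorted (descending): 21, 21, 0, 0, 0
The 2 values of 21 occupy positions 1–2 → average rank (1+2)/2 = 1.5.
The 3 values of 0 occupy positions 3–5 → average rank 4.
J has value 21 → rank 1.5.

1.5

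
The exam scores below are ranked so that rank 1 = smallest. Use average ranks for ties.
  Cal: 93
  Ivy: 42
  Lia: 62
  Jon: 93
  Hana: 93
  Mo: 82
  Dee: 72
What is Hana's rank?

Sorted (ascending): 42, 62, 72, 82, 93, 93, 93
The 3 values of 93 occupy positions 5–7 → average rank 6.
Hana has value 93 → rank 6.

6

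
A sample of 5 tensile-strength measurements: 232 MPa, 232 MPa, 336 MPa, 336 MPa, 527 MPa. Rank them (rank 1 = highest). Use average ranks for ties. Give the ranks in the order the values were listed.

Sorted (descending): 527, 336, 336, 232, 232
The 2 values of 336 occupy positions 2–3 → average rank (2+3)/2 = 2.5.
The 2 values of 232 occupy positions 4–5 → average rank (4+5)/2 = 4.5.

4.5, 4.5, 2.5, 2.5, 1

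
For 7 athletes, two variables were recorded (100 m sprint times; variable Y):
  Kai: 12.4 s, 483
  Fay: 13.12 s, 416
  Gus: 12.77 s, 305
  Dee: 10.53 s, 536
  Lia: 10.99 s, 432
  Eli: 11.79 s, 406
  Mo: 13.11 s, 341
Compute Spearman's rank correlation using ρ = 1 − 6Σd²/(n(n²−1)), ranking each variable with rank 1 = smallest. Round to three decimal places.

Ranks of variable 1: 4, 7, 5, 1, 2, 3, 6
Ranks of variable 2: 6, 4, 1, 7, 5, 3, 2
d = r₁ − r₂: -2, 3, 4, -6, -3, 0, 4
d²: 4, 9, 16, 36, 9, 0, 16; Σd² = 90
ρ = 1 − 6·90/(7·48) = 1 − 540/336 = -0.607

-0.607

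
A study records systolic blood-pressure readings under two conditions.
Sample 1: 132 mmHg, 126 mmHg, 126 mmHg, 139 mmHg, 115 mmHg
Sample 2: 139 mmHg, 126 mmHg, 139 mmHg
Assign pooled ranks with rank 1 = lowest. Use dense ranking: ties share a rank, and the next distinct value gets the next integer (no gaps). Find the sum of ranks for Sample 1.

12

Sorted (ascending): 115, 126, 126, 126, 132, 139, 139, 139
The 3 values of 126 share dense rank 2.
The 3 values of 139 share dense rank 4.
Remaining distinct values take the next consecutive integers.
Sample 1 values → pooled ranks: 132→3, 126→2, 126→2, 139→4, 115→1
Rank sum = 3 + 2 + 2 + 4 + 1 = 12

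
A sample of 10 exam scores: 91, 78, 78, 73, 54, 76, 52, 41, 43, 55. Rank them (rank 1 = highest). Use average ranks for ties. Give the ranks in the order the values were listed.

Sorted (descending): 91, 78, 78, 76, 73, 55, 54, 52, 43, 41
The 2 values of 78 occupy positions 2–3 → average rank (2+3)/2 = 2.5.

1, 2.5, 2.5, 5, 7, 4, 8, 10, 9, 6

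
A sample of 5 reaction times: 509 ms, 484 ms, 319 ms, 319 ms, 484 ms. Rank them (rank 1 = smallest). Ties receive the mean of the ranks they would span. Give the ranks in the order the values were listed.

5, 3.5, 1.5, 1.5, 3.5

Sorted (ascending): 319, 319, 484, 484, 509
The 2 values of 319 occupy positions 1–2 → average rank (1+2)/2 = 1.5.
The 2 values of 484 occupy positions 3–4 → average rank (3+4)/2 = 3.5.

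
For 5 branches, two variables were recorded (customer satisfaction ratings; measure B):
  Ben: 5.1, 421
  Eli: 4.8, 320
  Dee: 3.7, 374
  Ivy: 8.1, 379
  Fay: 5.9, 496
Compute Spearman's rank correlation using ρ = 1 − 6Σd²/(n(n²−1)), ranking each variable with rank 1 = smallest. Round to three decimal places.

0.600

Ranks of variable 1: 3, 2, 1, 5, 4
Ranks of variable 2: 4, 1, 2, 3, 5
d = r₁ − r₂: -1, 1, -1, 2, -1
d²: 1, 1, 1, 4, 1; Σd² = 8
ρ = 1 − 6·8/(5·24) = 1 − 48/120 = 0.600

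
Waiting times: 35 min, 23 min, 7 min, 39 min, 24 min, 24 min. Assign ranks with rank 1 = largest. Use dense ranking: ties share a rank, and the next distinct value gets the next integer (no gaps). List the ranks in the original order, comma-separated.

2, 4, 5, 1, 3, 3

Sorted (descending): 39, 35, 24, 24, 23, 7
The 2 values of 24 share dense rank 3.
Remaining distinct values take the next consecutive integers.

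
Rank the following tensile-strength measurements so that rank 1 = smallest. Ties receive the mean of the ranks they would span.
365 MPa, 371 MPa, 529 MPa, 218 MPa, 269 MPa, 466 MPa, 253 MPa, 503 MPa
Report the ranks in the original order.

4, 5, 8, 1, 3, 6, 2, 7

Sorted (ascending): 218, 253, 269, 365, 371, 466, 503, 529
No ties — each value takes its position as its rank.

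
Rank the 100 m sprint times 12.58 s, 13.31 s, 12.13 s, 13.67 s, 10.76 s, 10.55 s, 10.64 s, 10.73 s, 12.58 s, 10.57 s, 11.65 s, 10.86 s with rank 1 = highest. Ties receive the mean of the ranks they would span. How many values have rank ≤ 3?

Sorted (descending): 13.67, 13.31, 12.58, 12.58, 12.13, 11.65, 10.86, 10.76, 10.73, 10.64, 10.57, 10.55
The 2 values of 12.58 occupy positions 3–4 → average rank (3+4)/2 = 3.5.
Ranks ≤ 3: {1, 2} → 2 values.

2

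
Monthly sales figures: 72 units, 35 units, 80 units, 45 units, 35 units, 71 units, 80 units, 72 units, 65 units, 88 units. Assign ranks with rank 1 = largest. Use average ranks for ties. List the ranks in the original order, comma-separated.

Sorted (descending): 88, 80, 80, 72, 72, 71, 65, 45, 35, 35
The 2 values of 80 occupy positions 2–3 → average rank (2+3)/2 = 2.5.
The 2 values of 72 occupy positions 4–5 → average rank (4+5)/2 = 4.5.
The 2 values of 35 occupy positions 9–10 → average rank (9+10)/2 = 9.5.

4.5, 9.5, 2.5, 8, 9.5, 6, 2.5, 4.5, 7, 1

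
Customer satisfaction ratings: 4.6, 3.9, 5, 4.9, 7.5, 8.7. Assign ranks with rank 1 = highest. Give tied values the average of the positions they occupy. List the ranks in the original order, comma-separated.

5, 6, 3, 4, 2, 1

Sorted (descending): 8.7, 7.5, 5, 4.9, 4.6, 3.9
No ties — each value takes its position as its rank.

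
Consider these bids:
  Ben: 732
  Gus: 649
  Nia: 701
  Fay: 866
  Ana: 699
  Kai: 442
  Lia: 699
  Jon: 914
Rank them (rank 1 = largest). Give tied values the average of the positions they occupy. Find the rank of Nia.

4

Sorted (descending): 914, 866, 732, 701, 699, 699, 649, 442
The 2 values of 699 occupy positions 5–6 → average rank (5+6)/2 = 5.5.
Nia has value 701 → rank 4.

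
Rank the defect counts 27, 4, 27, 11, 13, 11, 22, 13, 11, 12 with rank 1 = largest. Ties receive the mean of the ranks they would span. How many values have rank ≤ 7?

Sorted (descending): 27, 27, 22, 13, 13, 12, 11, 11, 11, 4
The 2 values of 27 occupy positions 1–2 → average rank (1+2)/2 = 1.5.
The 2 values of 13 occupy positions 4–5 → average rank (4+5)/2 = 4.5.
The 3 values of 11 occupy positions 7–9 → average rank 8.
Ranks ≤ 7: {1.5, 1.5, 3, 4.5, 4.5, 6} → 6 values.

6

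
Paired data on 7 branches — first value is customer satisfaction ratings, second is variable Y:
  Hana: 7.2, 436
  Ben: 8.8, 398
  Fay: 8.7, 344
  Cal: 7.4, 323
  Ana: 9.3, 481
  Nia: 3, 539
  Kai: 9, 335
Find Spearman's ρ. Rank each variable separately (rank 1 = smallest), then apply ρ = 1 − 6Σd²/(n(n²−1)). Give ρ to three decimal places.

Ranks of variable 1: 2, 5, 4, 3, 7, 1, 6
Ranks of variable 2: 5, 4, 3, 1, 6, 7, 2
d = r₁ − r₂: -3, 1, 1, 2, 1, -6, 4
d²: 9, 1, 1, 4, 1, 36, 16; Σd² = 68
ρ = 1 − 6·68/(7·48) = 1 − 408/336 = -0.214

-0.214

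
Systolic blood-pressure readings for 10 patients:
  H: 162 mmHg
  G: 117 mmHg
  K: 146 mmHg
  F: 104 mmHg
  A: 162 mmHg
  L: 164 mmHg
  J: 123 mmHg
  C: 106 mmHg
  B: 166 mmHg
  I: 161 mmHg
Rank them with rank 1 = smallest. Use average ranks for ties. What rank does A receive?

7.5

Sorted (ascending): 104, 106, 117, 123, 146, 161, 162, 162, 164, 166
The 2 values of 162 occupy positions 7–8 → average rank (7+8)/2 = 7.5.
A has value 162 mmHg → rank 7.5.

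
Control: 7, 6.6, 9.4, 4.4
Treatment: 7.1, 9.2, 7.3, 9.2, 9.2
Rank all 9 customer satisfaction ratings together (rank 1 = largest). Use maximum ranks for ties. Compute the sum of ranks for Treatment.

23

Sorted (descending): 9.4, 9.2, 9.2, 9.2, 7.3, 7.1, 7, 6.6, 4.4
The 3 values of 9.2 occupy positions 2–4 → each gets rank 4.
Treatment values → pooled ranks: 7.1→6, 9.2→4, 7.3→5, 9.2→4, 9.2→4
Rank sum = 6 + 4 + 5 + 4 + 4 = 23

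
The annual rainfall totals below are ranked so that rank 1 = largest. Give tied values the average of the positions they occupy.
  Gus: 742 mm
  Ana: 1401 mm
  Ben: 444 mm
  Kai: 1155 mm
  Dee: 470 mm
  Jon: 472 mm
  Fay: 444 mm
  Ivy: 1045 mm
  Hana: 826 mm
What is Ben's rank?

8.5

Sorted (descending): 1401, 1155, 1045, 826, 742, 472, 470, 444, 444
The 2 values of 444 occupy positions 8–9 → average rank (8+9)/2 = 8.5.
Ben has value 444 mm → rank 8.5.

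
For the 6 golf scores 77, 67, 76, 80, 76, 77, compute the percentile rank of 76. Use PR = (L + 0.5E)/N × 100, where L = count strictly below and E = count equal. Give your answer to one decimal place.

33.3

N = 6.
Strictly below 76: 1. Equal to 76: 2.
PR = (1 + 0.5·2)/6 × 100 = 33.3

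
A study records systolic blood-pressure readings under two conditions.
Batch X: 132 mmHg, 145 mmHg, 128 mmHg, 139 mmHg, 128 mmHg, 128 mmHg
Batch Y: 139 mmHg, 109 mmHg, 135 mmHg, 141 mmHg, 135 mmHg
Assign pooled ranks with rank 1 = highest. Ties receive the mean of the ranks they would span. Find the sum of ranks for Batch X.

38.5

Sorted (descending): 145, 141, 139, 139, 135, 135, 132, 128, 128, 128, 109
The 2 values of 139 occupy positions 3–4 → average rank (3+4)/2 = 3.5.
The 2 values of 135 occupy positions 5–6 → average rank (5+6)/2 = 5.5.
The 3 values of 128 occupy positions 8–10 → average rank 9.
Batch X values → pooled ranks: 132→7, 145→1, 128→9, 139→3.5, 128→9, 128→9
Rank sum = 7 + 1 + 9 + 3.5 + 9 + 9 = 38.5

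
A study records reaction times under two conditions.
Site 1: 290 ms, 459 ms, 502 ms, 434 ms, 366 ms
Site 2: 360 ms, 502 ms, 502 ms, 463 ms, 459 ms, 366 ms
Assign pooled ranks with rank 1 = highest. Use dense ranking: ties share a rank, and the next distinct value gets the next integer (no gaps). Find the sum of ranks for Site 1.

Sorted (descending): 502, 502, 502, 463, 459, 459, 434, 366, 366, 360, 290
The 3 values of 502 share dense rank 1.
The 2 values of 459 share dense rank 3.
The 2 values of 366 share dense rank 5.
Remaining distinct values take the next consecutive integers.
Site 1 values → pooled ranks: 290→7, 459→3, 502→1, 434→4, 366→5
Rank sum = 7 + 3 + 1 + 4 + 5 = 20

20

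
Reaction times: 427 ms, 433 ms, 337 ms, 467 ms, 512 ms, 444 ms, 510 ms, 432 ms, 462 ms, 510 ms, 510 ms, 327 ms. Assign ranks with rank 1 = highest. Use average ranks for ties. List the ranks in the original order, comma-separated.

10, 8, 11, 5, 1, 7, 3, 9, 6, 3, 3, 12

Sorted (descending): 512, 510, 510, 510, 467, 462, 444, 433, 432, 427, 337, 327
The 3 values of 510 occupy positions 2–4 → average rank 3.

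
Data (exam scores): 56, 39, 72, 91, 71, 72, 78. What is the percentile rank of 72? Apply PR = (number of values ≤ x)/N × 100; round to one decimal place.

71.4

N = 7.
Strictly below 72: 3. Equal to 72: 2.
PR = 5/7 × 100 = 71.4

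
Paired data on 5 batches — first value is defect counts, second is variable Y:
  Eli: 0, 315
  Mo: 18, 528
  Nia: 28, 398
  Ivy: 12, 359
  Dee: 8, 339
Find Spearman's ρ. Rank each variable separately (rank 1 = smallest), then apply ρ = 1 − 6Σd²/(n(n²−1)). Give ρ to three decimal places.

Ranks of variable 1: 1, 4, 5, 3, 2
Ranks of variable 2: 1, 5, 4, 3, 2
d = r₁ − r₂: 0, -1, 1, 0, 0
d²: 0, 1, 1, 0, 0; Σd² = 2
ρ = 1 − 6·2/(5·24) = 1 − 12/120 = 0.900

0.900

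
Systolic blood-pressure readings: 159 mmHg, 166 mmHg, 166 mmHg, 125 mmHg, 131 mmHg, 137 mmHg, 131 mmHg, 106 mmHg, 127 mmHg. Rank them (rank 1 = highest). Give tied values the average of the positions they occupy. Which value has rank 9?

Sorted (descending): 166, 166, 159, 137, 131, 131, 127, 125, 106
The 2 values of 166 occupy positions 1–2 → average rank (1+2)/2 = 1.5.
The 2 values of 131 occupy positions 5–6 → average rank (5+6)/2 = 5.5.
Rank 9 → value 106.

106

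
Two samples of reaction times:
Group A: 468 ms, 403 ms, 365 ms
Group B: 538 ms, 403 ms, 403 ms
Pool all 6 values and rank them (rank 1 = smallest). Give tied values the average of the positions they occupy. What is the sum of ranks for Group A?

Sorted (ascending): 365, 403, 403, 403, 468, 538
The 3 values of 403 occupy positions 2–4 → average rank 3.
Group A values → pooled ranks: 468→5, 403→3, 365→1
Rank sum = 5 + 3 + 1 = 9

9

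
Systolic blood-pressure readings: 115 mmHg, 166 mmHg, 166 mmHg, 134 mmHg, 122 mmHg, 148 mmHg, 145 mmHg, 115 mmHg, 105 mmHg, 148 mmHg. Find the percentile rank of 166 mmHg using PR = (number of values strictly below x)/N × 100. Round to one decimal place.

80.0

N = 10.
Strictly below 166: 8. Equal to 166: 2.
PR = 8/10 × 100 = 80.0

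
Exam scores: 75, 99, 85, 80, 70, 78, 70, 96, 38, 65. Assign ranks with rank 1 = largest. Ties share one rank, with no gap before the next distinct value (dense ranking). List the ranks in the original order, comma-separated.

Sorted (descending): 99, 96, 85, 80, 78, 75, 70, 70, 65, 38
The 2 values of 70 share dense rank 7.
Remaining distinct values take the next consecutive integers.

6, 1, 3, 4, 7, 5, 7, 2, 9, 8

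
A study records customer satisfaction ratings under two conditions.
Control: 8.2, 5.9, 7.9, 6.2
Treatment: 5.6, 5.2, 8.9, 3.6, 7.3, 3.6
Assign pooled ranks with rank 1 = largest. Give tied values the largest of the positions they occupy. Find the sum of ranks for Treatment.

Sorted (descending): 8.9, 8.2, 7.9, 7.3, 6.2, 5.9, 5.6, 5.2, 3.6, 3.6
The 2 values of 3.6 occupy positions 9–10 → each gets rank 10.
Treatment values → pooled ranks: 5.6→7, 5.2→8, 8.9→1, 3.6→10, 7.3→4, 3.6→10
Rank sum = 7 + 8 + 1 + 10 + 4 + 10 = 40

40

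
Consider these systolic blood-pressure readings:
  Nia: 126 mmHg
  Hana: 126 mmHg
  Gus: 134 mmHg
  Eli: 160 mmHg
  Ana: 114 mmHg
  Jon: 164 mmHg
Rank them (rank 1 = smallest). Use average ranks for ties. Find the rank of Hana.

Sorted (ascending): 114, 126, 126, 134, 160, 164
The 2 values of 126 occupy positions 2–3 → average rank (2+3)/2 = 2.5.
Hana has value 126 mmHg → rank 2.5.

2.5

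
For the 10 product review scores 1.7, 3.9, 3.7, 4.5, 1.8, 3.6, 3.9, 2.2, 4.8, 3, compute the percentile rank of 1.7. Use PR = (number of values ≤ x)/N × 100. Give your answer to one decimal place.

N = 10.
Strictly below 1.7: 0. Equal to 1.7: 1.
PR = 1/10 × 100 = 10.0

10.0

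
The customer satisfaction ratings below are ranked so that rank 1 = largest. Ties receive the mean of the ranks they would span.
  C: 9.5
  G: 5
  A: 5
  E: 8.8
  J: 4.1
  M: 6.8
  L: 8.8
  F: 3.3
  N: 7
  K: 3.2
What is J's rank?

8

Sorted (descending): 9.5, 8.8, 8.8, 7, 6.8, 5, 5, 4.1, 3.3, 3.2
The 2 values of 8.8 occupy positions 2–3 → average rank (2+3)/2 = 2.5.
The 2 values of 5 occupy positions 6–7 → average rank (6+7)/2 = 6.5.
J has value 4.1 → rank 8.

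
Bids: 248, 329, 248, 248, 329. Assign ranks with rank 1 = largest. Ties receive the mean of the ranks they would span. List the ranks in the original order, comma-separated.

Sorted (descending): 329, 329, 248, 248, 248
The 2 values of 329 occupy positions 1–2 → average rank (1+2)/2 = 1.5.
The 3 values of 248 occupy positions 3–5 → average rank 4.

4, 1.5, 4, 4, 1.5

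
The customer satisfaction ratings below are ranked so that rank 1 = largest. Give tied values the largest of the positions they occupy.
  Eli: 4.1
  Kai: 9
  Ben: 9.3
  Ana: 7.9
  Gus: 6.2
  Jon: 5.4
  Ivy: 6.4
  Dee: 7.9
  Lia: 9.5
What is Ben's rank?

Sorted (descending): 9.5, 9.3, 9, 7.9, 7.9, 6.4, 6.2, 5.4, 4.1
The 2 values of 7.9 occupy positions 4–5 → each gets rank 5.
Ben has value 9.3 → rank 2.

2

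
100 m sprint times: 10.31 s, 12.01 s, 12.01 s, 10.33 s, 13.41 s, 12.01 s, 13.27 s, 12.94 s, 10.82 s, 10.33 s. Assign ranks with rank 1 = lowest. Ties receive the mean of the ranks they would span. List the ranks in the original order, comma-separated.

Sorted (ascending): 10.31, 10.33, 10.33, 10.82, 12.01, 12.01, 12.01, 12.94, 13.27, 13.41
The 2 values of 10.33 occupy positions 2–3 → average rank (2+3)/2 = 2.5.
The 3 values of 12.01 occupy positions 5–7 → average rank 6.

1, 6, 6, 2.5, 10, 6, 9, 8, 4, 2.5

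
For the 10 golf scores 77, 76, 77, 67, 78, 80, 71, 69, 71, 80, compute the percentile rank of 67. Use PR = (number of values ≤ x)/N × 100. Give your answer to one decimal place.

10.0

N = 10.
Strictly below 67: 0. Equal to 67: 1.
PR = 1/10 × 100 = 10.0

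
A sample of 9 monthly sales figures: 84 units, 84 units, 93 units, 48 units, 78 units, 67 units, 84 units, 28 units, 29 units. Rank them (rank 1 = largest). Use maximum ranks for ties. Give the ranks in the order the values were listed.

4, 4, 1, 7, 5, 6, 4, 9, 8

Sorted (descending): 93, 84, 84, 84, 78, 67, 48, 29, 28
The 3 values of 84 occupy positions 2–4 → each gets rank 4.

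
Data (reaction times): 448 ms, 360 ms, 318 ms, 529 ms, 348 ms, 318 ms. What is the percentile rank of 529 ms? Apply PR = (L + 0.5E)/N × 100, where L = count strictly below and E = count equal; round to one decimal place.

91.7

N = 6.
Strictly below 529: 5. Equal to 529: 1.
PR = (5 + 0.5·1)/6 × 100 = 91.7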